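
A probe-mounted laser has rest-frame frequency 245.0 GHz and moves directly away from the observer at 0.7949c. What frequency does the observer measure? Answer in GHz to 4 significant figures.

Relativistic Doppler: f_obs = f_src √((1−β)/(1+β))
= 245.0 × √(0.205100/1.79490) = 245.0 × 0.338036 = 82.82 GHz

f_obs ≈ 82.82 GHz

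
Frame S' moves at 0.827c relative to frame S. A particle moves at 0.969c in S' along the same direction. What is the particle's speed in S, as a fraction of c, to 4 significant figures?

u ≈ 0.9970c

Relativistic velocity addition: u = (u' + v)/(1 + u'v/c²)
= (0.969 + 0.827)/(1 + 0.969×0.827) = 1.796/1.80136 = 0.9970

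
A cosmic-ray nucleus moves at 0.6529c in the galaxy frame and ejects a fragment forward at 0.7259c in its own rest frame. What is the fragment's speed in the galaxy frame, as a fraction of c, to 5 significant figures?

u ≈ 0.93545c

Compose boost 2: (0.7259 + 0.6529)/(1 + 0.7259×0.6529) = 1.3788/1.473940 = 0.93545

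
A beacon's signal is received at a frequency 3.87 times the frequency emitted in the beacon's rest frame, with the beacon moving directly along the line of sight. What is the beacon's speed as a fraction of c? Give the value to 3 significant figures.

f_obs/f_src = √((1+β)/(1−β)) = 3.87  ⇒  (1+β)/(1−β) = 14.977
β = |1 − D²|/(1 + D²) = |1 − 14.977|/(1 + 14.977) = 0.875

β ≈ 0.875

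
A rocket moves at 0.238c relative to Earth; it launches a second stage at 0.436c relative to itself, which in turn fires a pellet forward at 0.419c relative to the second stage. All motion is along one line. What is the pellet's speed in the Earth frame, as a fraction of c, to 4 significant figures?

Compose boost 2: (0.436 + 0.238)/(1 + 0.436×0.238) = 0.6740/1.10377 = 0.610636
Compose boost 3: (0.419 + 0.610636)/(1 + 0.419×0.610636) = 1.02964/1.25586 = 0.8199

u ≈ 0.8199c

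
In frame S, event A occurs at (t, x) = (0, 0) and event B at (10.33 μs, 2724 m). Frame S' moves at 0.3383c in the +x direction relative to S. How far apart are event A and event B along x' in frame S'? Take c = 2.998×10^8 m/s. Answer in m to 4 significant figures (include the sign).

γ = 1/√(1 − 0.3383²) = 1.06266
Δx' = γ(Δx − vΔt) = 1.06266 × (2724 m − 0.3383×(2.998×10^8 m/s)×10.33×10^-6 s)
= 1.06266 × (1676.31 m) = 1781 m

Δx' ≈ 1781 m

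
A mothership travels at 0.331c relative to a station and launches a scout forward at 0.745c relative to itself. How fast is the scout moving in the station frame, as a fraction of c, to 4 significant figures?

Compose boost 2: (0.745 + 0.331)/(1 + 0.745×0.331) = 1.076/1.24660 = 0.8632

u ≈ 0.8632c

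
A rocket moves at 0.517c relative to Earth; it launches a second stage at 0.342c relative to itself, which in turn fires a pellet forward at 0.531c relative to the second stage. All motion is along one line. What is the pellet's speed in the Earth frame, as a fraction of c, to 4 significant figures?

Compose boost 2: (0.342 + 0.517)/(1 + 0.342×0.517) = 0.8590/1.17681 = 0.729937
Compose boost 3: (0.531 + 0.729937)/(1 + 0.531×0.729937) = 1.26094/1.38760 = 0.9087

u ≈ 0.9087c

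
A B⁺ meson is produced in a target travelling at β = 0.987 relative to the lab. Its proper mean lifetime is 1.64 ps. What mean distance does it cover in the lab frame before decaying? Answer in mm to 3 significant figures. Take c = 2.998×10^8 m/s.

d ≈ 3.02 mm

γ = 1/√(1 − 0.987²) = 6.2220
Dilated lifetime: Δt = γτ₀ = 6.2220 × 1.64 ps = 10.204 ps
d = vΔt = 0.987c × 10.204 ps = 2.9590×10^8 m/s × 1.0204×10^-11 s = 3.02 mm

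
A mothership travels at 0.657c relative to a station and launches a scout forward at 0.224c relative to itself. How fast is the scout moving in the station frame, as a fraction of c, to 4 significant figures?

u ≈ 0.7680c

Compose boost 2: (0.224 + 0.657)/(1 + 0.224×0.657) = 0.8810/1.14717 = 0.7680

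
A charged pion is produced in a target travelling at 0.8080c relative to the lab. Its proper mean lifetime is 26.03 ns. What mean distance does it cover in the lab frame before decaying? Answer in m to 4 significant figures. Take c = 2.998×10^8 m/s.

γ = 1/√(1 − 0.8080²) = 1.69727
Dilated lifetime: Δt = γτ₀ = 1.69727 × 26.03 ns = 44.1799 ns
d = vΔt = 0.8080c × 44.1799 ns = 2.42238×10^8 m/s × 4.41799×10^-8 s = 10.70 m

d ≈ 10.70 m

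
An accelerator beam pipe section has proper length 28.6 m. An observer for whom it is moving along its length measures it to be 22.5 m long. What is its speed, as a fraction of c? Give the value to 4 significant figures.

β ≈ 0.6173

γ = L₀/L = 28.6/22.5 = 1.27111
β = √(1 − 1/γ²) = 0.6173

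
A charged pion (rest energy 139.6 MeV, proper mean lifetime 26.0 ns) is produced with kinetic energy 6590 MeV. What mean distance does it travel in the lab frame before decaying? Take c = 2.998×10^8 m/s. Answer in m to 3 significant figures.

γ = 1 + K/(m₀c²) = 1 + 6590/139.6 = 48.206
β = √(1 − 1/γ²) = 0.99978
Dilated lifetime: γτ₀ = 48.206 × 26.0 ns = 1253.4 ns
d = βc·γτ₀ = 0.99978 × (2.998×10^8 m/s) × 1.2534×10^-6 s = 376 m

d ≈ 376 m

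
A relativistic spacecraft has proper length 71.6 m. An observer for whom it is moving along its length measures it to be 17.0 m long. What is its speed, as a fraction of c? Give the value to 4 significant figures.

β ≈ 0.9714

γ = L₀/L = 71.6/17.0 = 4.21176
β = √(1 − 1/γ²) = 0.9714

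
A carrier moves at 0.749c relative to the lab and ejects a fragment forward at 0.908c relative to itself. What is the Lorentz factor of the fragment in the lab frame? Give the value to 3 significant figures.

u_lab = (0.908 + 0.749)/(1 + 0.908×0.749) = 1.657/1.68009 = 0.986256
γ = 1/√(1 − 0.986256²) = 6.05

γ ≈ 6.05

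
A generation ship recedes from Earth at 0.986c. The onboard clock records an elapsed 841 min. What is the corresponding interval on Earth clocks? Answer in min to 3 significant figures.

Δt ≈ 5040 min

γ = 1/√(1 − 0.986²) = 5.9972
Time dilation: Δt = γτ₀ = 5.9972 × 841 min = 5040 min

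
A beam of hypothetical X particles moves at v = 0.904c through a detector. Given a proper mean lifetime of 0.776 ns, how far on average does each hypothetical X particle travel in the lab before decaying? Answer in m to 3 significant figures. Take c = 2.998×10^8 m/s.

d ≈ 0.492 m

γ = 1/√(1 − 0.904²) = 2.3390
Dilated lifetime: Δt = γτ₀ = 2.3390 × 0.776 ns = 1.8151 ns
d = vΔt = 0.904c × 1.8151 ns = 2.7102×10^8 m/s × 1.8151×10^-9 s = 0.492 m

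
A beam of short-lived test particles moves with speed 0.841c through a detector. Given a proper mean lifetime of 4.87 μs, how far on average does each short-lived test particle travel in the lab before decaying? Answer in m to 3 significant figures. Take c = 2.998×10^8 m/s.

γ = 1/√(1 − 0.841²) = 1.8483
Dilated lifetime: Δt = γτ₀ = 1.8483 × 4.87 μs = 9.0013 μs
d = vΔt = 0.841c × 9.0013 μs = 2.5213×10^8 m/s × 9.0013×10^-6 s = 2270 m

d ≈ 2270 m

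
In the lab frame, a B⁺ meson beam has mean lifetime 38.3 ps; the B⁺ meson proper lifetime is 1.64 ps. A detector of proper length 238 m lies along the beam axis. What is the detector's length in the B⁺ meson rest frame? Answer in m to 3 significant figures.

L ≈ 10.2 m

Time dilation ⇒ γ = Δt/τ₀ = 38.3/1.64 = 23.354
Length contraction: L = L₀/γ = 238/23.354 = 10.2 m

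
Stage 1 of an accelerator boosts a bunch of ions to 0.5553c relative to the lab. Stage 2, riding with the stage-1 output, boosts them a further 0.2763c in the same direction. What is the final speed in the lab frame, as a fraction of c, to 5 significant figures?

Compose boost 2: (0.2763 + 0.5553)/(1 + 0.2763×0.5553) = 0.83160/1.153429 = 0.72098

u ≈ 0.72098c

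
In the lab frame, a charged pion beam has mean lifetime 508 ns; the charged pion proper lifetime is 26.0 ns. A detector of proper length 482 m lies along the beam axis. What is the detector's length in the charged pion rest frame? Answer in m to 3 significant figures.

L ≈ 24.7 m

Time dilation ⇒ γ = Δt/τ₀ = 508/26.0 = 19.538
Length contraction: L = L₀/γ = 482/19.538 = 24.7 m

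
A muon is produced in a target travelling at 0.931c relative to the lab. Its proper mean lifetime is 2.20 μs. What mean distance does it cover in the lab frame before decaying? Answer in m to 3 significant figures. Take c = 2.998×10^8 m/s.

γ = 1/√(1 − 0.931²) = 2.7396
Dilated lifetime: Δt = γτ₀ = 2.7396 × 2.20 μs = 6.0271 μs
d = vΔt = 0.931c × 6.0271 μs = 2.7911×10^8 m/s × 6.0271×10^-6 s = 1680 m

d ≈ 1680 m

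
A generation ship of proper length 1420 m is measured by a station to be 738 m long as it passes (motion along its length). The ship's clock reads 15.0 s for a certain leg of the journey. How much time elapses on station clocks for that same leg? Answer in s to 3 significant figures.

Δt ≈ 28.9 s

Length contraction ⇒ γ = L₀/L = 1420/738 = 1.9241
Time dilation: Δt = γτ₀ = 1.9241 × 15.0 s = 28.9 s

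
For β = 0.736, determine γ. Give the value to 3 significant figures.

γ = 1/√(1 − β²) = 1/√(1 − 0.736²) = 1/√(0.45830) = 1.48

γ ≈ 1.48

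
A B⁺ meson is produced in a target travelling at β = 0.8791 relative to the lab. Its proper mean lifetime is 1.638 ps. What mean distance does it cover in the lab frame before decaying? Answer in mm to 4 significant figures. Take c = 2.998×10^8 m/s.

γ = 1/√(1 − 0.8791²) = 2.09803
Dilated lifetime: Δt = γτ₀ = 2.09803 × 1.638 ps = 3.43657 ps
d = vΔt = 0.8791c × 3.43657 ps = 2.63554×10^8 m/s × 3.43657×10^-12 s = 0.9057 mm

d ≈ 0.9057 mm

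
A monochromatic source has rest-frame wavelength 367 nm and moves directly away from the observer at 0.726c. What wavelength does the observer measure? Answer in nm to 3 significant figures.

λ_obs ≈ 921 nm

Relativistic Doppler: λ_obs = λ_src √((1+β)/(1−β))
= 367 × √(1.7260/0.27400) = 367 × 2.5098 = 921 nm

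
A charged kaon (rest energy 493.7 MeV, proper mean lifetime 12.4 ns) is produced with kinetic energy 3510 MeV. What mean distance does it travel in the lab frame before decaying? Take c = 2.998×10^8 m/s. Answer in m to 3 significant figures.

γ = 1 + K/(m₀c²) = 1 + 3510/493.7 = 8.1096
β = √(1 − 1/γ²) = 0.99237
Dilated lifetime: γτ₀ = 8.1096 × 12.4 ns = 100.56 ns
d = βc·γτ₀ = 0.99237 × (2.998×10^8 m/s) × 1.0056×10^-7 s = 29.9 m

d ≈ 29.9 m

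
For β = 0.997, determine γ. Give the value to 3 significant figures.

γ ≈ 12.9

γ = 1/√(1 − β²) = 1/√(1 − 0.997²) = 1/√(0.0059910) = 12.9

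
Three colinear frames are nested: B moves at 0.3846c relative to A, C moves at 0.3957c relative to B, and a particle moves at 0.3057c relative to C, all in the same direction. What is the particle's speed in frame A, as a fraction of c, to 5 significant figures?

Compose boost 2: (0.3957 + 0.3846)/(1 + 0.3957×0.3846) = 0.78030/1.152186 = 0.6772343
Compose boost 3: (0.3057 + 0.6772343)/(1 + 0.3057×0.6772343) = 0.9829343/1.207031 = 0.81434

u ≈ 0.81434c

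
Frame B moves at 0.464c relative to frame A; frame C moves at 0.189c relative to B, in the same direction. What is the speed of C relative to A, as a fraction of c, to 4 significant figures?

u ≈ 0.6004c

Compose boost 2: (0.189 + 0.464)/(1 + 0.189×0.464) = 0.6530/1.08770 = 0.6004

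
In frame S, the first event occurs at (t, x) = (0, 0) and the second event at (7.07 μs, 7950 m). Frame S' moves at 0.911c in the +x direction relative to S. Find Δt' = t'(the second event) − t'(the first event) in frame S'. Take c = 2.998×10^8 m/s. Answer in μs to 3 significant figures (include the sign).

Δt' ≈ -41.4 μs

γ = 1/√(1 − 0.911²) = 2.4248
Δt' = γ(Δt − vΔx/c²) = 2.4248 × (7.07 μs − 0.911×7950 m / (2.998×10^8 m/s))
= 2.4248 × (-17.088 μs) = -41.4 μs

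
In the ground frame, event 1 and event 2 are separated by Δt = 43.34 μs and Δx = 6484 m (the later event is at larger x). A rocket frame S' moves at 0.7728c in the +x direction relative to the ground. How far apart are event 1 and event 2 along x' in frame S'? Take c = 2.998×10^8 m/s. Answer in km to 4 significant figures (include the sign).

Δx' ≈ -5.605 km

γ = 1/√(1 − 0.7728²) = 1.57567
Δx' = γ(Δx − vΔt) = 1.57567 × (6484 m − 0.7728×(2.998×10^8 m/s)×43.34×10^-6 s)
= 1.57567 × (-3557.25 m) = -5.605 km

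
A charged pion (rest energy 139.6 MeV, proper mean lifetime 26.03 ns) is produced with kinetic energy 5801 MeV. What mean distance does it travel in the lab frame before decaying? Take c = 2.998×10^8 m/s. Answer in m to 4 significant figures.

d ≈ 332.0 m

γ = 1 + K/(m₀c²) = 1 + 5801/139.6 = 42.5544
β = √(1 − 1/γ²) = 0.999724
Dilated lifetime: γτ₀ = 42.5544 × 26.03 ns = 1107.69 ns
d = βc·γτ₀ = 0.999724 × (2.998×10^8 m/s) × 1.10769×10^-6 s = 332.0 m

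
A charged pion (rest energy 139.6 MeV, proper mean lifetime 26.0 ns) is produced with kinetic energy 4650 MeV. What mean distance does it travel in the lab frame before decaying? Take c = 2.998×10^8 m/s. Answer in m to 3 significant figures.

γ = 1 + K/(m₀c²) = 1 + 4650/139.6 = 34.309
β = √(1 − 1/γ²) = 0.99958
Dilated lifetime: γτ₀ = 34.309 × 26.0 ns = 892.05 ns
d = βc·γτ₀ = 0.99958 × (2.998×10^8 m/s) × 8.9205×10^-7 s = 267 m

d ≈ 267 m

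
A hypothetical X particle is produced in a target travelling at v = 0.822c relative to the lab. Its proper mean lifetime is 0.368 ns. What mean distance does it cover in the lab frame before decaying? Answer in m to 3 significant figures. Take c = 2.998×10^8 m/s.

γ = 1/√(1 − 0.822²) = 1.7560
Dilated lifetime: Δt = γτ₀ = 1.7560 × 0.368 ns = 0.64620 ns
d = vΔt = 0.822c × 0.64620 ns = 2.4644×10^8 m/s × 6.4620×10^-10 s = 0.159 m

d ≈ 0.159 m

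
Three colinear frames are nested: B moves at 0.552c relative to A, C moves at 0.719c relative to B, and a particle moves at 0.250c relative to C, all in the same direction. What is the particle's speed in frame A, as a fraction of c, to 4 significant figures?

Compose boost 2: (0.719 + 0.552)/(1 + 0.719×0.552) = 1.271/1.39689 = 0.909880
Compose boost 3: (0.250 + 0.909880)/(1 + 0.250×0.909880) = 1.15988/1.22747 = 0.9449

u ≈ 0.9449c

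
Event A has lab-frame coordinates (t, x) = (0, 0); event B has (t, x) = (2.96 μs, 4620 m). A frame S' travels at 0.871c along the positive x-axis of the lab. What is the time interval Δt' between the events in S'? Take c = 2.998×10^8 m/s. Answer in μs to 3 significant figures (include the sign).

γ = 1/√(1 − 0.871²) = 2.0355
Δt' = γ(Δt − vΔx/c²) = 2.0355 × (2.96 μs − 0.871×4620 m / (2.998×10^8 m/s))
= 2.0355 × (-10.462 μs) = -21.3 μs

Δt' ≈ -21.3 μs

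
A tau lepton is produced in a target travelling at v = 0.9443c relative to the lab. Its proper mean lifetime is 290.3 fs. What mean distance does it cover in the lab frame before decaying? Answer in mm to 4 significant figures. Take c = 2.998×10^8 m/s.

d ≈ 0.2497 mm

γ = 1/√(1 − 0.9443²) = 3.03872
Dilated lifetime: Δt = γτ₀ = 3.03872 × 290.3 fs = 882.141 fs
d = vΔt = 0.9443c × 882.141 fs = 2.83101×10^8 m/s × 8.82141×10^-13 s = 0.2497 mm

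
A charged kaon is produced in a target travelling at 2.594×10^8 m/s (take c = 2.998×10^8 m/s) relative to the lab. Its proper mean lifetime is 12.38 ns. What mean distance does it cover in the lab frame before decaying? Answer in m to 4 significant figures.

β = v/c = 2.594×10^8 / 2.998×10^8 = 0.865243
γ = 1/√(1 − 0.865243²) = 1.99461
Dilated lifetime: Δt = γτ₀ = 1.99461 × 12.38 ns = 24.6932 ns
d = vΔt = 0.865243c × 24.6932 ns = 2.59400×10^8 m/s × 2.46932×10^-8 s = 6.405 m

d ≈ 6.405 m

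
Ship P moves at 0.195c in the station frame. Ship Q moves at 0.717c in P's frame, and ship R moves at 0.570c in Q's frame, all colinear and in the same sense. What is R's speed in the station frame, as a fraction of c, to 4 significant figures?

Compose boost 2: (0.717 + 0.195)/(1 + 0.717×0.195) = 0.9120/1.13982 = 0.800130
Compose boost 3: (0.570 + 0.800130)/(1 + 0.570×0.800130) = 1.37013/1.45607 = 0.9410

u ≈ 0.9410c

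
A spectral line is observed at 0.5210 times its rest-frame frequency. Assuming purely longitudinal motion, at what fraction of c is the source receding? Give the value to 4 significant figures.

f_obs/f_src = √((1−β)/(1+β)) = 0.5210  ⇒  (1−β)/(1+β) = 0.271441
β = |1 − D²|/(1 + D²) = |1 − 0.271441|/(1 + 0.271441) = 0.5730

β ≈ 0.5730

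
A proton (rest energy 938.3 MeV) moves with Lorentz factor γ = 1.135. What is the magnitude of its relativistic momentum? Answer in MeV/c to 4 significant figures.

p ≈ 503.7 MeV/c

β = √(1 − 1/γ²) = √(1 − 1/1.135²) = 0.473010
p = γβm₀c = 1.135 × 0.473010 × 938.3 MeV/c = 503.7 MeV/c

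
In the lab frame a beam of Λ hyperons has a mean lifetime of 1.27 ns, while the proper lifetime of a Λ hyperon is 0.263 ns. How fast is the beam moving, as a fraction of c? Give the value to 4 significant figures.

β ≈ 0.9783

γ = Δt/τ₀ = 1.27/0.263 = 4.82890
β = √(1 − 1/γ²) = √(1 − 1/4.82890²) = 0.9783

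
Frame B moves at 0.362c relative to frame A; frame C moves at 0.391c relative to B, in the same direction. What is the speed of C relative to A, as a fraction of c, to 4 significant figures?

u ≈ 0.6596c

Compose boost 2: (0.391 + 0.362)/(1 + 0.391×0.362) = 0.7530/1.14154 = 0.6596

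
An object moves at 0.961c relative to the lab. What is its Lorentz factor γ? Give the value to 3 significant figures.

γ = 1/√(1 − β²) = 1/√(1 − 0.961²) = 1/√(0.076479) = 3.62

γ ≈ 3.62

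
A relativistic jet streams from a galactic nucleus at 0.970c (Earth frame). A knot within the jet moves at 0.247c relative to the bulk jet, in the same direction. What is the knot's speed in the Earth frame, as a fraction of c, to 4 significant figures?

u ≈ 0.9818c

Relativistic velocity addition: u = (u' + v)/(1 + u'v/c²)
= (0.247 + 0.970)/(1 + 0.247×0.970) = 1.217/1.23959 = 0.9818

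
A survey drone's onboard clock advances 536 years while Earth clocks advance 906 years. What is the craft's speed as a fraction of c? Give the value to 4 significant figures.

β ≈ 0.8062

γ = Δt/τ₀ = 906/536 = 1.69030
β = √(1 − 1/γ²) = √(1 − 1/1.69030²) = 0.8062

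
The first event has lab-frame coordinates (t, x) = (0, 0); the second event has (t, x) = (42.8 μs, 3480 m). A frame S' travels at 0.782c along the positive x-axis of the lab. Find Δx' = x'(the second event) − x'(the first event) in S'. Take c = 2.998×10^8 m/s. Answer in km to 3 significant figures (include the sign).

γ = 1/√(1 − 0.782²) = 1.6044
Δx' = γ(Δx − vΔt) = 1.6044 × (3480 m − 0.782×(2.998×10^8 m/s)×42.8×10^-6 s)
= 1.6044 × (-6554.2 m) = -10.5 km

Δx' ≈ -10.5 km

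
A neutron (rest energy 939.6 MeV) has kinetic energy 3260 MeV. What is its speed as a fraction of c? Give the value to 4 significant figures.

β ≈ 0.9746

γ = 1 + K/(m₀c²) = 1 + 3260/939.6 = 4.46956
β = √(1 − 1/γ²) = 0.9746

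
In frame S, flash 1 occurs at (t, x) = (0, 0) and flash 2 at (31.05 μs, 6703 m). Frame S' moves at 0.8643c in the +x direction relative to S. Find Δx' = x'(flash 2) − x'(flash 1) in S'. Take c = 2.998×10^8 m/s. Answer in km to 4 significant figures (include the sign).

γ = 1/√(1 − 0.8643²) = 1.98816
Δx' = γ(Δx − vΔt) = 1.98816 × (6703 m − 0.8643×(2.998×10^8 m/s)×31.05×10^-6 s)
= 1.98816 × (-1342.59 m) = -2.669 km

Δx' ≈ -2.669 km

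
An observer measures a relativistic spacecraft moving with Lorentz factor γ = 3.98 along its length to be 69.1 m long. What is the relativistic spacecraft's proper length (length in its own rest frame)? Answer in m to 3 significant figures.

L₀ ≈ 275 m

γ = 3.98 (given)
L₀ = γL = 3.98 × 69.1 = 275 m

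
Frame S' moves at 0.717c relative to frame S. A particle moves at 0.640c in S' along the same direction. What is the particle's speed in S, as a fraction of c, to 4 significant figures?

u ≈ 0.9302c

Relativistic velocity addition: u = (u' + v)/(1 + u'v/c²)
= (0.640 + 0.717)/(1 + 0.640×0.717) = 1.357/1.45888 = 0.9302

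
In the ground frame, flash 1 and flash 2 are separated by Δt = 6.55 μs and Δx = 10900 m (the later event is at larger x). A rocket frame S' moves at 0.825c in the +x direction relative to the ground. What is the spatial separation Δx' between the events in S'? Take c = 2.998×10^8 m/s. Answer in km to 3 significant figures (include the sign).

Δx' ≈ 16.4 km

γ = 1/√(1 − 0.825²) = 1.7695
Δx' = γ(Δx − vΔt) = 1.7695 × (10900 m − 0.825×(2.998×10^8 m/s)×6.55×10^-6 s)
= 1.7695 × (9280.0 m) = 16.4 km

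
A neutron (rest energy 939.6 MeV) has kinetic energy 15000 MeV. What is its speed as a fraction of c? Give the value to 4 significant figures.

β ≈ 0.9983

γ = 1 + K/(m₀c²) = 1 + 15000/939.6 = 16.9642
β = √(1 − 1/γ²) = 0.9983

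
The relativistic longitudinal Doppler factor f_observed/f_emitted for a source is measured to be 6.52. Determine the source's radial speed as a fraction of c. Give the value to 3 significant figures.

f_obs/f_src = √((1+β)/(1−β)) = 6.52  ⇒  (1+β)/(1−β) = 42.510
β = |1 − D²|/(1 + D²) = |1 − 42.510|/(1 + 42.510) = 0.954

β ≈ 0.954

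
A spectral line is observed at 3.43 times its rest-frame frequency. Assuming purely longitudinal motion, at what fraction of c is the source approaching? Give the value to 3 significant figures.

f_obs/f_src = √((1+β)/(1−β)) = 3.43  ⇒  (1+β)/(1−β) = 11.765
β = |1 − D²|/(1 + D²) = |1 − 11.765|/(1 + 11.765) = 0.843

β ≈ 0.843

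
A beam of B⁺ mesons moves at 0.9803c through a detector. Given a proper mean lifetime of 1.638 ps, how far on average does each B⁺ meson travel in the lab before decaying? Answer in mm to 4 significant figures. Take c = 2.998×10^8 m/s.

d ≈ 2.437 mm

γ = 1/√(1 − 0.9803²) = 5.06292
Dilated lifetime: Δt = γτ₀ = 5.06292 × 1.638 ps = 8.29307 ps
d = vΔt = 0.9803c × 8.29307 ps = 2.93894×10^8 m/s × 8.29307×10^-12 s = 2.437 mm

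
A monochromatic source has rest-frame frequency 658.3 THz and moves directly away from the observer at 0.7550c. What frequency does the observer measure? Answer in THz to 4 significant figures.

Relativistic Doppler: f_obs = f_src √((1−β)/(1+β))
= 658.3 × √(0.245000/1.75500) = 658.3 × 0.373632 = 246.0 THz

f_obs ≈ 246.0 THz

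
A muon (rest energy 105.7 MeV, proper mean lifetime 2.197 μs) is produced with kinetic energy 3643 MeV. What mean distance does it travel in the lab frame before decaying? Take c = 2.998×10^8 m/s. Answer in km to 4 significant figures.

d ≈ 23.35 km

γ = 1 + K/(m₀c²) = 1 + 3643/105.7 = 35.4655
β = √(1 − 1/γ²) = 0.999602
Dilated lifetime: γτ₀ = 35.4655 × 2.197 μs = 77.9176 μs
d = βc·γτ₀ = 0.999602 × (2.998×10^8 m/s) × 7.79176×10^-5 s = 23.35 km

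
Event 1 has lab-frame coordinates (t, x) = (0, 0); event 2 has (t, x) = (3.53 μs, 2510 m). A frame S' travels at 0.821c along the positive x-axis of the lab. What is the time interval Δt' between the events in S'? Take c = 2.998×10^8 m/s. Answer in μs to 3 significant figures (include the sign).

γ = 1/√(1 − 0.821²) = 1.7515
Δt' = γ(Δt − vΔx/c²) = 1.7515 × (3.53 μs − 0.821×2510 m / (2.998×10^8 m/s))
= 1.7515 × (-3.3436 μs) = -5.86 μs

Δt' ≈ -5.86 μs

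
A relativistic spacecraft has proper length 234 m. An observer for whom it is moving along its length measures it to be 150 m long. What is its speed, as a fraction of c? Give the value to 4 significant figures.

β ≈ 0.7675

γ = L₀/L = 234/150 = 1.56000
β = √(1 − 1/γ²) = 0.7675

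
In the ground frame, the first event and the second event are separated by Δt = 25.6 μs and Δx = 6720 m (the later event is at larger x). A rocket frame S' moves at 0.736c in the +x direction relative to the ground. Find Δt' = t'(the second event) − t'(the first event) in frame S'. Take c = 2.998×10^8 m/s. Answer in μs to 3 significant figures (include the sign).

Δt' ≈ 13.4 μs

γ = 1/√(1 − 0.736²) = 1.4771
Δt' = γ(Δt − vΔx/c²) = 1.4771 × (25.6 μs − 0.736×6720 m / (2.998×10^8 m/s))
= 1.4771 × (9.1026 μs) = 13.4 μs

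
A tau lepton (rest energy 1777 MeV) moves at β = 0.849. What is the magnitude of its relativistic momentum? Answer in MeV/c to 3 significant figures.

γ = 1/√(1 − 0.849²) = 1.8925
p = γβm₀c = 1.8925 × 0.849 × 1777 MeV/c = 2860 MeV/c

p ≈ 2860 MeV/c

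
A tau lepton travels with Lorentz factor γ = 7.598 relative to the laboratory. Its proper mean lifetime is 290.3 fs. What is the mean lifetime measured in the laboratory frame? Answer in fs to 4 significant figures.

γ = 7.598 (given)
Time dilation: Δt = γτ₀ = 7.598 × 290.3 fs = 2206 fs

Δt ≈ 2206 fs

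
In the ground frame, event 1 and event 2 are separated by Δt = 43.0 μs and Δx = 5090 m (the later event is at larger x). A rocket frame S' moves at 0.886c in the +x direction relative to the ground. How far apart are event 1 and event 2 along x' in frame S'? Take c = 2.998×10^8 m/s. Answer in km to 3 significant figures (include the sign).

Δx' ≈ -13.7 km

γ = 1/√(1 − 0.886²) = 2.1566
Δx' = γ(Δx − vΔt) = 2.1566 × (5090 m − 0.886×(2.998×10^8 m/s)×43.0×10^-6 s)
= 2.1566 × (-6331.8 m) = -13.7 km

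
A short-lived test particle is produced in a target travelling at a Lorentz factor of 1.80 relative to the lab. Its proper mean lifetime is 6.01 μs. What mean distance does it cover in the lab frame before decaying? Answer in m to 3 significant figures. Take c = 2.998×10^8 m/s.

β = √(1 − 1/γ²) = √(1 − 1/1.80²) = 0.83148
Dilated lifetime: Δt = γτ₀ = 1.80 × 6.01 μs = 10.818 μs
d = vΔt = 0.83148c × 10.818 μs = 2.4928×10^8 m/s × 1.0818×10^-5 s = 2700 m

d ≈ 2700 m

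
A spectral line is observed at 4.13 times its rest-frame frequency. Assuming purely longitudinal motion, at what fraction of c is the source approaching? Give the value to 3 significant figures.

β ≈ 0.889

f_obs/f_src = √((1+β)/(1−β)) = 4.13  ⇒  (1+β)/(1−β) = 17.057
β = |1 − D²|/(1 + D²) = |1 − 17.057|/(1 + 17.057) = 0.889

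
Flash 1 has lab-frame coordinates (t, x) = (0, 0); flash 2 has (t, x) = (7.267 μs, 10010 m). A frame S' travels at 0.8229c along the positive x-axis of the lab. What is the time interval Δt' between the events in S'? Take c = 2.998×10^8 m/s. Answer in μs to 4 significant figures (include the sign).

γ = 1/√(1 − 0.8229²) = 1.75999
Δt' = γ(Δt − vΔx/c²) = 1.75999 × (7.267 μs − 0.8229×10010 m / (2.998×10^8 m/s))
= 1.75999 × (-20.2087 μs) = -35.57 μs

Δt' ≈ -35.57 μs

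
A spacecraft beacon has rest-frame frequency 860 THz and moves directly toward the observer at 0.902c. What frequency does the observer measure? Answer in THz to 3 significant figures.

f_obs ≈ 3790 THz

Relativistic Doppler: f_obs = f_src √((1+β)/(1−β))
= 860 × √(1.9020/0.098000) = 860 × 4.4055 = 3790 THz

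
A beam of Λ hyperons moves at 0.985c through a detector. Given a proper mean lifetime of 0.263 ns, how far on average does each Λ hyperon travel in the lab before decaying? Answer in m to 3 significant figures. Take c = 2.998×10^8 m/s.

γ = 1/√(1 − 0.985²) = 5.7953
Dilated lifetime: Δt = γτ₀ = 5.7953 × 0.263 ns = 1.5242 ns
d = vΔt = 0.985c × 1.5242 ns = 2.9530×10^8 m/s × 1.5242×10^-9 s = 0.450 m

d ≈ 0.450 m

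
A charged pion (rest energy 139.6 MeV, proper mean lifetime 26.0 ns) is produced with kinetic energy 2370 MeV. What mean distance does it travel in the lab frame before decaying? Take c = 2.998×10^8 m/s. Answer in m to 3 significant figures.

γ = 1 + K/(m₀c²) = 1 + 2370/139.6 = 17.977
β = √(1 − 1/γ²) = 0.99845
Dilated lifetime: γτ₀ = 17.977 × 26.0 ns = 467.40 ns
d = βc·γτ₀ = 0.99845 × (2.998×10^8 m/s) × 4.6740×10^-7 s = 140 m

d ≈ 140 m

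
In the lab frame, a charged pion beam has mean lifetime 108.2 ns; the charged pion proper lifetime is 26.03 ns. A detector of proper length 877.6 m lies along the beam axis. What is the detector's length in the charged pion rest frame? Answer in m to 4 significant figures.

Time dilation ⇒ γ = Δt/τ₀ = 108.2/26.03 = 4.15674
Length contraction: L = L₀/γ = 877.6/4.15674 = 211.1 m

L ≈ 211.1 m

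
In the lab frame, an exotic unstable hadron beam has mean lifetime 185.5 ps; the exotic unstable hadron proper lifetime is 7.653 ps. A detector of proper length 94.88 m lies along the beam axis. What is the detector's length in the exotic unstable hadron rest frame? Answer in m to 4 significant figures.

L ≈ 3.914 m

Time dilation ⇒ γ = Δt/τ₀ = 185.5/7.653 = 24.2389
Length contraction: L = L₀/γ = 94.88/24.2389 = 3.914 m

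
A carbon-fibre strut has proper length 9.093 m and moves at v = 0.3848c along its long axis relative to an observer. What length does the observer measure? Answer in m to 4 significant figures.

γ = 1/√(1 − 0.3848²) = 1.08342
Length contraction: L = L₀/γ = 9.093/1.08342 = 8.393 m

L ≈ 8.393 m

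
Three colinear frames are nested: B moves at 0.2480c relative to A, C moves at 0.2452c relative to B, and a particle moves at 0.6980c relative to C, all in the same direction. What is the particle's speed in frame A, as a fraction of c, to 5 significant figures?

u ≈ 0.87800c

Compose boost 2: (0.2452 + 0.2480)/(1 + 0.2452×0.2480) = 0.49320/1.060810 = 0.4649279
Compose boost 3: (0.6980 + 0.4649279)/(1 + 0.6980×0.4649279) = 1.162928/1.324520 = 0.87800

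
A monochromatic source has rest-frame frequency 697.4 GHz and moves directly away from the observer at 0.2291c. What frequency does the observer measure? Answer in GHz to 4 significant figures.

Relativistic Doppler: f_obs = f_src √((1−β)/(1+β))
= 697.4 × √(0.770900/1.22910) = 697.4 × 0.791964 = 552.3 GHz

f_obs ≈ 552.3 GHz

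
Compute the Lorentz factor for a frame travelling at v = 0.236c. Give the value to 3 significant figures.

γ ≈ 1.03

γ = 1/√(1 − β²) = 1/√(1 − 0.236²) = 1/√(0.94430) = 1.03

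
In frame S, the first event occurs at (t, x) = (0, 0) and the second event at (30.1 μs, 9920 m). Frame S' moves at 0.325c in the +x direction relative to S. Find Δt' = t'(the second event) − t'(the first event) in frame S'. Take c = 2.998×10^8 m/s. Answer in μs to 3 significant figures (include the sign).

Δt' ≈ 20.5 μs

γ = 1/√(1 − 0.325²) = 1.0574
Δt' = γ(Δt − vΔx/c²) = 1.0574 × (30.1 μs − 0.325×9920 m / (2.998×10^8 m/s))
= 1.0574 × (19.346 μs) = 20.5 μs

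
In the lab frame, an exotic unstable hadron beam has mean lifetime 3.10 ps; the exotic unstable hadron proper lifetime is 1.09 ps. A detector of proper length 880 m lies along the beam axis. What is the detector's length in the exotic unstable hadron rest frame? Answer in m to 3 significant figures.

Time dilation ⇒ γ = Δt/τ₀ = 3.10/1.09 = 2.8440
Length contraction: L = L₀/γ = 880/2.8440 = 309 m

L ≈ 309 m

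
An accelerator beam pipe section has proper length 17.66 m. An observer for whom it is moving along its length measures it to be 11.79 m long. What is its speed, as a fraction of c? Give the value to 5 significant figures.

β ≈ 0.74451

γ = L₀/L = 17.66/11.79 = 1.497880
β = √(1 − 1/γ²) = 0.74451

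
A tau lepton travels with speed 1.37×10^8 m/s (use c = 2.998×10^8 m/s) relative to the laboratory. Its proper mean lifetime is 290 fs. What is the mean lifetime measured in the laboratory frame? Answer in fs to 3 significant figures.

β = v/c = 1.37×10^8 / 2.998×10^8 = 0.45697
γ = 1/√(1 − 0.45697²) = 1.1243
Time dilation: Δt = γτ₀ = 1.1243 × 290 fs = 326 fs

Δt ≈ 326 fs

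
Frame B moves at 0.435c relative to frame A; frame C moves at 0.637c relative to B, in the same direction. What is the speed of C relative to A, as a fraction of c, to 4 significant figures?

u ≈ 0.8394c

Compose boost 2: (0.637 + 0.435)/(1 + 0.637×0.435) = 1.072/1.27710 = 0.8394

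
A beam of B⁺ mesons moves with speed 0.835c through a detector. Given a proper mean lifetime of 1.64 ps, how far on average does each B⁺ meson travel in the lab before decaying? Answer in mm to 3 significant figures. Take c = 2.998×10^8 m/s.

γ = 1/√(1 − 0.835²) = 1.8174
Dilated lifetime: Δt = γτ₀ = 1.8174 × 1.64 ps = 2.9805 ps
d = vΔt = 0.835c × 2.9805 ps = 2.5033×10^8 m/s × 2.9805×10^-12 s = 0.746 mm

d ≈ 0.746 mm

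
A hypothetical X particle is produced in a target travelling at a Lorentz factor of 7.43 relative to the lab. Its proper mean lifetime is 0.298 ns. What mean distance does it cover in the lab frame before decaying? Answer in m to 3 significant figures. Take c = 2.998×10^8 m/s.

d ≈ 0.658 m

β = √(1 − 1/γ²) = √(1 − 1/7.43²) = 0.99090
Dilated lifetime: Δt = γτ₀ = 7.43 × 0.298 ns = 2.2141 ns
d = vΔt = 0.99090c × 2.2141 ns = 2.9707×10^8 m/s × 2.2141×10^-9 s = 0.658 m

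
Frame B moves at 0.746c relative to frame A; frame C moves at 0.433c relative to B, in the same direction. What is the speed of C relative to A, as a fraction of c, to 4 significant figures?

u ≈ 0.8911c

Compose boost 2: (0.433 + 0.746)/(1 + 0.433×0.746) = 1.179/1.32302 = 0.8911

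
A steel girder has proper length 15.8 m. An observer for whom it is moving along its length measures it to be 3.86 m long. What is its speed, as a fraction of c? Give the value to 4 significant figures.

β ≈ 0.9697

γ = L₀/L = 15.8/3.86 = 4.09326
β = √(1 − 1/γ²) = 0.9697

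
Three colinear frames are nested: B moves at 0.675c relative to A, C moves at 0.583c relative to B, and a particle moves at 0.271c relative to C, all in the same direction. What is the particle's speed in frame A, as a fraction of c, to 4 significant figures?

Compose boost 2: (0.583 + 0.675)/(1 + 0.583×0.675) = 1.258/1.39352 = 0.902747
Compose boost 3: (0.271 + 0.902747)/(1 + 0.271×0.902747) = 1.17375/1.24464 = 0.9430

u ≈ 0.9430c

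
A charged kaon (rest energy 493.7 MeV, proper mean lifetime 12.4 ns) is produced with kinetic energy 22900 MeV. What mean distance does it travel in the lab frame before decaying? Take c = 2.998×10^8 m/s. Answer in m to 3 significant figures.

d ≈ 176 m

γ = 1 + K/(m₀c²) = 1 + 22900/493.7 = 47.384
β = √(1 − 1/γ²) = 0.99978
Dilated lifetime: γτ₀ = 47.384 × 12.4 ns = 587.57 ns
d = βc·γτ₀ = 0.99978 × (2.998×10^8 m/s) × 5.8757×10^-7 s = 176 m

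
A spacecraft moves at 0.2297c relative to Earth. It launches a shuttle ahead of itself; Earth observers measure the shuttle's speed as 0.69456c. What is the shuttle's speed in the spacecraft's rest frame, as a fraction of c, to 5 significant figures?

Inverse velocity addition: u' = (u − v)/(1 − uv/c²)
= (0.69456 − 0.2297)/(1 − 0.69456×0.2297) = 0.46486/0.8404596 = 0.55310

u' ≈ 0.55310c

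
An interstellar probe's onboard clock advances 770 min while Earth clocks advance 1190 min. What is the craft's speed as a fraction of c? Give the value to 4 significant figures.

β ≈ 0.7624

γ = Δt/τ₀ = 1190/770 = 1.54545
β = √(1 − 1/γ²) = √(1 − 1/1.54545²) = 0.7624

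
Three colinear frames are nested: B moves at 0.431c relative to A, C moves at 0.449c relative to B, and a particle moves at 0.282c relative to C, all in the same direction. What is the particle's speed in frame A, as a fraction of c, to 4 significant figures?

Compose boost 2: (0.449 + 0.431)/(1 + 0.449×0.431) = 0.8800/1.19352 = 0.737315
Compose boost 3: (0.282 + 0.737315)/(1 + 0.282×0.737315) = 1.01932/1.20792 = 0.8439

u ≈ 0.8439c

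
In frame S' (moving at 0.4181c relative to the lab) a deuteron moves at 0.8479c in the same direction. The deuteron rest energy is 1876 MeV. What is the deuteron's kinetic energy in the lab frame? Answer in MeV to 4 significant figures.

K ≈ 3400 MeV

u_lab = (0.8479 + 0.4181)/(1 + 0.8479×0.4181) = 0.9346574
γ = 1/√(1 − 0.9346574²) = 2.81255
K = (γ − 1)m₀c² = (2.81255 − 1) × 1876 = 1.81255 × 1876 = 3400 MeV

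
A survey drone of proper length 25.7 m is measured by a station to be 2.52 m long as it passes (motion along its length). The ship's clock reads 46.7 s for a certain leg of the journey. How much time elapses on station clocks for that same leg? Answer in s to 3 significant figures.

Δt ≈ 476 s

Length contraction ⇒ γ = L₀/L = 25.7/2.52 = 10.198
Time dilation: Δt = γτ₀ = 10.198 × 46.7 s = 476 s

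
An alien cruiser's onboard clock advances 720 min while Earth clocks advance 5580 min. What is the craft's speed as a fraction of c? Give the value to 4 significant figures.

γ = Δt/τ₀ = 5580/720 = 7.75000
β = √(1 − 1/γ²) = √(1 − 1/7.75000²) = 0.9916

β ≈ 0.9916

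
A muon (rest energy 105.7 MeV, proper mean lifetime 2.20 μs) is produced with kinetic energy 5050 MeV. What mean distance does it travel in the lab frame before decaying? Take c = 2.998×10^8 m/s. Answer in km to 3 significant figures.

d ≈ 32.2 km

γ = 1 + K/(m₀c²) = 1 + 5050/105.7 = 48.777
β = √(1 − 1/γ²) = 0.99979
Dilated lifetime: γτ₀ = 48.777 × 2.20 μs = 107.31 μs
d = βc·γτ₀ = 0.99979 × (2.998×10^8 m/s) × 0.00010731 s = 32.2 km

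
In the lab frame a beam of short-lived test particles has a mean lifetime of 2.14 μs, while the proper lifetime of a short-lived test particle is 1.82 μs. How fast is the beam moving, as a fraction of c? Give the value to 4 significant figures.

β ≈ 0.5260

γ = Δt/τ₀ = 2.14/1.82 = 1.17582
β = √(1 − 1/γ²) = √(1 − 1/1.17582²) = 0.5260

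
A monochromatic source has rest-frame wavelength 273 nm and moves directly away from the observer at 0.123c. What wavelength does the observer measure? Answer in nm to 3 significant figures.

Relativistic Doppler: λ_obs = λ_src √((1+β)/(1−β))
= 273 × √(1.1230/0.87700) = 273 × 1.1316 = 309 nm

λ_obs ≈ 309 nm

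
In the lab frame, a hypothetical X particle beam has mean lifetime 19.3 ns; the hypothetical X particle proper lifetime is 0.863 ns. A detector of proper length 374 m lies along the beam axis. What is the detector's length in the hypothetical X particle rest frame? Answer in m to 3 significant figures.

L ≈ 16.7 m

Time dilation ⇒ γ = Δt/τ₀ = 19.3/0.863 = 22.364
Length contraction: L = L₀/γ = 374/22.364 = 16.7 m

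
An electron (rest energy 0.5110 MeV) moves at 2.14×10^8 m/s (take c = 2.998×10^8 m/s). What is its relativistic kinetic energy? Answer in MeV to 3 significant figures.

β = v/c = 2.14×10^8 / 2.998×10^8 = 0.71381
γ = 1/√(1 − 0.71381²) = 1.4279
K = (γ − 1)m₀c² = (1.4279 − 1) × 0.5110 MeV = 0.42788 × 0.5110 MeV = 0.219 MeV

K ≈ 0.219 MeV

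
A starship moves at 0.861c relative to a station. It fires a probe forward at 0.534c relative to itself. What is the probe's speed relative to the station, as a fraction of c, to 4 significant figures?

Relativistic velocity addition: u = (u' + v)/(1 + u'v/c²)
= (0.534 + 0.861)/(1 + 0.534×0.861) = 1.395/1.45977 = 0.9556

u ≈ 0.9556c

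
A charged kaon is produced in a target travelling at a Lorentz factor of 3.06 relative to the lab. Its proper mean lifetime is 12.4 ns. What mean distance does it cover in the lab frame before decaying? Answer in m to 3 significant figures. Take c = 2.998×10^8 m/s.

d ≈ 10.8 m

β = √(1 − 1/γ²) = √(1 − 1/3.06²) = 0.94509
Dilated lifetime: Δt = γτ₀ = 3.06 × 12.4 ns = 37.944 ns
d = vΔt = 0.94509c × 37.944 ns = 2.8334×10^8 m/s × 3.7944×10^-8 s = 10.8 m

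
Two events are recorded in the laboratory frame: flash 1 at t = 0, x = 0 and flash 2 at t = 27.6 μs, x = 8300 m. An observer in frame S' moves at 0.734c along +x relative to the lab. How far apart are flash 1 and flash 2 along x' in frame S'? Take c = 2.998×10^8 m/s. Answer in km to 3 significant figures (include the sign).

γ = 1/√(1 − 0.734²) = 1.4724
Δx' = γ(Δx − vΔt) = 1.4724 × (8300 m − 0.734×(2.998×10^8 m/s)×27.6×10^-6 s)
= 1.4724 × (2226.5 m) = 3.28 km

Δx' ≈ 3.28 km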